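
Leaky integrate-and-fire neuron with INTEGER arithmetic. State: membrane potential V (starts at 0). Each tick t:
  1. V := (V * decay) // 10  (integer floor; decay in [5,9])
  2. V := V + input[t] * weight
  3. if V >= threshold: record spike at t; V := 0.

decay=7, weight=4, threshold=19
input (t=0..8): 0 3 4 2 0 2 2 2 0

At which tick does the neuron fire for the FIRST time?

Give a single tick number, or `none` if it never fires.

t=0: input=0 -> V=0
t=1: input=3 -> V=12
t=2: input=4 -> V=0 FIRE
t=3: input=2 -> V=8
t=4: input=0 -> V=5
t=5: input=2 -> V=11
t=6: input=2 -> V=15
t=7: input=2 -> V=18
t=8: input=0 -> V=12

Answer: 2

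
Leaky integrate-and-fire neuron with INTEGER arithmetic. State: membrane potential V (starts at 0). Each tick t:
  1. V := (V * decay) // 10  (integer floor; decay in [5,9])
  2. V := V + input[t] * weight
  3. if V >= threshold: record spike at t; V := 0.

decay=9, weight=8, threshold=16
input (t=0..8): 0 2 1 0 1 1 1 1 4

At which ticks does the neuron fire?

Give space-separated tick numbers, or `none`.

Answer: 1 5 8

Derivation:
t=0: input=0 -> V=0
t=1: input=2 -> V=0 FIRE
t=2: input=1 -> V=8
t=3: input=0 -> V=7
t=4: input=1 -> V=14
t=5: input=1 -> V=0 FIRE
t=6: input=1 -> V=8
t=7: input=1 -> V=15
t=8: input=4 -> V=0 FIRE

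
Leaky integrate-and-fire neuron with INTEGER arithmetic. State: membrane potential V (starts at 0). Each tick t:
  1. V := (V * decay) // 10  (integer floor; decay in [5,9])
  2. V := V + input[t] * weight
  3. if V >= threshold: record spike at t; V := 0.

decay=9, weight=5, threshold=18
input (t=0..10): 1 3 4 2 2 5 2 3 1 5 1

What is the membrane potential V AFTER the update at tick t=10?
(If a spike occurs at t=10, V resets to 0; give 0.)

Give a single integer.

Answer: 5

Derivation:
t=0: input=1 -> V=5
t=1: input=3 -> V=0 FIRE
t=2: input=4 -> V=0 FIRE
t=3: input=2 -> V=10
t=4: input=2 -> V=0 FIRE
t=5: input=5 -> V=0 FIRE
t=6: input=2 -> V=10
t=7: input=3 -> V=0 FIRE
t=8: input=1 -> V=5
t=9: input=5 -> V=0 FIRE
t=10: input=1 -> V=5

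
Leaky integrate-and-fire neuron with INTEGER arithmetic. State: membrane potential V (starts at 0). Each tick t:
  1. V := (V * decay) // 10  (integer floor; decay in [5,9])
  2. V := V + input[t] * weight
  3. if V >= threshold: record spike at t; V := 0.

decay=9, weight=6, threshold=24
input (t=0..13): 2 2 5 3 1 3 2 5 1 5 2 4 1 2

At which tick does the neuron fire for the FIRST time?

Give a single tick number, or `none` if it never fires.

t=0: input=2 -> V=12
t=1: input=2 -> V=22
t=2: input=5 -> V=0 FIRE
t=3: input=3 -> V=18
t=4: input=1 -> V=22
t=5: input=3 -> V=0 FIRE
t=6: input=2 -> V=12
t=7: input=5 -> V=0 FIRE
t=8: input=1 -> V=6
t=9: input=5 -> V=0 FIRE
t=10: input=2 -> V=12
t=11: input=4 -> V=0 FIRE
t=12: input=1 -> V=6
t=13: input=2 -> V=17

Answer: 2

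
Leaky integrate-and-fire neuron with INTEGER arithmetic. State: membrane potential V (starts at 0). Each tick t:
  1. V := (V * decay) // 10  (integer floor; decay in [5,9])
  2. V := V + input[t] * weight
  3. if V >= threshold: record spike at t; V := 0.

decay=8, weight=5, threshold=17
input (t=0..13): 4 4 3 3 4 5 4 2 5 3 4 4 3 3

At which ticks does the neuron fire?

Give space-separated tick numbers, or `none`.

t=0: input=4 -> V=0 FIRE
t=1: input=4 -> V=0 FIRE
t=2: input=3 -> V=15
t=3: input=3 -> V=0 FIRE
t=4: input=4 -> V=0 FIRE
t=5: input=5 -> V=0 FIRE
t=6: input=4 -> V=0 FIRE
t=7: input=2 -> V=10
t=8: input=5 -> V=0 FIRE
t=9: input=3 -> V=15
t=10: input=4 -> V=0 FIRE
t=11: input=4 -> V=0 FIRE
t=12: input=3 -> V=15
t=13: input=3 -> V=0 FIRE

Answer: 0 1 3 4 5 6 8 10 11 13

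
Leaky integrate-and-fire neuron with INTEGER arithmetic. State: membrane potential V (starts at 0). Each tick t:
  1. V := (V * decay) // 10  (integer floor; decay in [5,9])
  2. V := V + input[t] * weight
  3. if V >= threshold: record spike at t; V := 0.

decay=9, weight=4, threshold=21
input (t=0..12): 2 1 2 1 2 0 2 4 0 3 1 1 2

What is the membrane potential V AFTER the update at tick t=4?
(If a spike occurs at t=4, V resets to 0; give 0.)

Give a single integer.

Answer: 0

Derivation:
t=0: input=2 -> V=8
t=1: input=1 -> V=11
t=2: input=2 -> V=17
t=3: input=1 -> V=19
t=4: input=2 -> V=0 FIRE
t=5: input=0 -> V=0
t=6: input=2 -> V=8
t=7: input=4 -> V=0 FIRE
t=8: input=0 -> V=0
t=9: input=3 -> V=12
t=10: input=1 -> V=14
t=11: input=1 -> V=16
t=12: input=2 -> V=0 FIRE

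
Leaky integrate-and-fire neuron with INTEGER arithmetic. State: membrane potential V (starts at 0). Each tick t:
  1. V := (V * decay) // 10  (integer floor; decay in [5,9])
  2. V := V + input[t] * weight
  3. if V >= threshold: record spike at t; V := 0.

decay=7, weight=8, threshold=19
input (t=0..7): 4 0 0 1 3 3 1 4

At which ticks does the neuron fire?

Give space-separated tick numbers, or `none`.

t=0: input=4 -> V=0 FIRE
t=1: input=0 -> V=0
t=2: input=0 -> V=0
t=3: input=1 -> V=8
t=4: input=3 -> V=0 FIRE
t=5: input=3 -> V=0 FIRE
t=6: input=1 -> V=8
t=7: input=4 -> V=0 FIRE

Answer: 0 4 5 7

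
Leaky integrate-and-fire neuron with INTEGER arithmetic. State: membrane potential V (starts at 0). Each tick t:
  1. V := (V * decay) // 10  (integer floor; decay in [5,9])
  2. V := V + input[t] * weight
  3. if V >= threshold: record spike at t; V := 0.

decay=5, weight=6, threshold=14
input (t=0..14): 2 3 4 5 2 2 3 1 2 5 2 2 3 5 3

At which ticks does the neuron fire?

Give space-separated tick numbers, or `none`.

Answer: 1 2 3 5 6 8 9 11 12 13 14

Derivation:
t=0: input=2 -> V=12
t=1: input=3 -> V=0 FIRE
t=2: input=4 -> V=0 FIRE
t=3: input=5 -> V=0 FIRE
t=4: input=2 -> V=12
t=5: input=2 -> V=0 FIRE
t=6: input=3 -> V=0 FIRE
t=7: input=1 -> V=6
t=8: input=2 -> V=0 FIRE
t=9: input=5 -> V=0 FIRE
t=10: input=2 -> V=12
t=11: input=2 -> V=0 FIRE
t=12: input=3 -> V=0 FIRE
t=13: input=5 -> V=0 FIRE
t=14: input=3 -> V=0 FIRE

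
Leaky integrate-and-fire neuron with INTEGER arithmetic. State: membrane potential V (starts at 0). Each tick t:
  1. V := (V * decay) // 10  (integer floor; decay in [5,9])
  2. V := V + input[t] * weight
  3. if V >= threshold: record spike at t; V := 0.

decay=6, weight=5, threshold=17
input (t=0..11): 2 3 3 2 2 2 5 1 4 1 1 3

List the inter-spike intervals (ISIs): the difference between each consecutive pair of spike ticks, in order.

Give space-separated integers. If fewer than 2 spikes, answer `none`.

Answer: 2 3 2 3

Derivation:
t=0: input=2 -> V=10
t=1: input=3 -> V=0 FIRE
t=2: input=3 -> V=15
t=3: input=2 -> V=0 FIRE
t=4: input=2 -> V=10
t=5: input=2 -> V=16
t=6: input=5 -> V=0 FIRE
t=7: input=1 -> V=5
t=8: input=4 -> V=0 FIRE
t=9: input=1 -> V=5
t=10: input=1 -> V=8
t=11: input=3 -> V=0 FIRE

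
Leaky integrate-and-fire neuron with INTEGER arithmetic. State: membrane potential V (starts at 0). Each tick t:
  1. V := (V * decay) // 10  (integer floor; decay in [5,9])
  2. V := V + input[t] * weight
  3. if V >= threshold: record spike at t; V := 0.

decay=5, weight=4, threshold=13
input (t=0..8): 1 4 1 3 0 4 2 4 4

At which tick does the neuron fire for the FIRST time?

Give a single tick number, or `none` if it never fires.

Answer: 1

Derivation:
t=0: input=1 -> V=4
t=1: input=4 -> V=0 FIRE
t=2: input=1 -> V=4
t=3: input=3 -> V=0 FIRE
t=4: input=0 -> V=0
t=5: input=4 -> V=0 FIRE
t=6: input=2 -> V=8
t=7: input=4 -> V=0 FIRE
t=8: input=4 -> V=0 FIRE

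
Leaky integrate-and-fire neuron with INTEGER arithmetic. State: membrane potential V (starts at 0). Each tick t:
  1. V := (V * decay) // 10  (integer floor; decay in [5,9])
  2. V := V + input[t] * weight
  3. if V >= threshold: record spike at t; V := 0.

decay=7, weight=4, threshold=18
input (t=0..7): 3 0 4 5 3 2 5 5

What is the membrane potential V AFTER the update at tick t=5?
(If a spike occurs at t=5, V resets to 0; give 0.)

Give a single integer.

t=0: input=3 -> V=12
t=1: input=0 -> V=8
t=2: input=4 -> V=0 FIRE
t=3: input=5 -> V=0 FIRE
t=4: input=3 -> V=12
t=5: input=2 -> V=16
t=6: input=5 -> V=0 FIRE
t=7: input=5 -> V=0 FIRE

Answer: 16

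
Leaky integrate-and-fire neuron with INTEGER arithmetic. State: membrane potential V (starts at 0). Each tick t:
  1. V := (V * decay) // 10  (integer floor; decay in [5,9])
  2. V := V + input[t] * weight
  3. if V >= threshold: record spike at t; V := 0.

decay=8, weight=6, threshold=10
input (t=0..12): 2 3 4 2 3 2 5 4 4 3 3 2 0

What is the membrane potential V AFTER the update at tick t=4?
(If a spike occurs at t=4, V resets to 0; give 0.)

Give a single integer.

Answer: 0

Derivation:
t=0: input=2 -> V=0 FIRE
t=1: input=3 -> V=0 FIRE
t=2: input=4 -> V=0 FIRE
t=3: input=2 -> V=0 FIRE
t=4: input=3 -> V=0 FIRE
t=5: input=2 -> V=0 FIRE
t=6: input=5 -> V=0 FIRE
t=7: input=4 -> V=0 FIRE
t=8: input=4 -> V=0 FIRE
t=9: input=3 -> V=0 FIRE
t=10: input=3 -> V=0 FIRE
t=11: input=2 -> V=0 FIRE
t=12: input=0 -> V=0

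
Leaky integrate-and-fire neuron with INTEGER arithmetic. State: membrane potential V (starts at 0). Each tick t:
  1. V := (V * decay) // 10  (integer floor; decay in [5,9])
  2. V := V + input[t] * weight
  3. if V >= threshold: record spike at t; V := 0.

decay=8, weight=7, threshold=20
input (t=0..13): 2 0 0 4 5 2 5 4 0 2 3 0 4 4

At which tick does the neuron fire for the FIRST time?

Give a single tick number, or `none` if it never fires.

t=0: input=2 -> V=14
t=1: input=0 -> V=11
t=2: input=0 -> V=8
t=3: input=4 -> V=0 FIRE
t=4: input=5 -> V=0 FIRE
t=5: input=2 -> V=14
t=6: input=5 -> V=0 FIRE
t=7: input=4 -> V=0 FIRE
t=8: input=0 -> V=0
t=9: input=2 -> V=14
t=10: input=3 -> V=0 FIRE
t=11: input=0 -> V=0
t=12: input=4 -> V=0 FIRE
t=13: input=4 -> V=0 FIRE

Answer: 3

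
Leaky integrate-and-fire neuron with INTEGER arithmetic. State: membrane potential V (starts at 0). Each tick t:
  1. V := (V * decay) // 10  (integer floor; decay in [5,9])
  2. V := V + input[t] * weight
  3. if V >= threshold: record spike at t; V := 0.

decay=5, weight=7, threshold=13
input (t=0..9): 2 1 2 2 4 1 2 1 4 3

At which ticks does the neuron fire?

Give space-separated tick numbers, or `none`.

Answer: 0 2 3 4 6 8 9

Derivation:
t=0: input=2 -> V=0 FIRE
t=1: input=1 -> V=7
t=2: input=2 -> V=0 FIRE
t=3: input=2 -> V=0 FIRE
t=4: input=4 -> V=0 FIRE
t=5: input=1 -> V=7
t=6: input=2 -> V=0 FIRE
t=7: input=1 -> V=7
t=8: input=4 -> V=0 FIRE
t=9: input=3 -> V=0 FIRE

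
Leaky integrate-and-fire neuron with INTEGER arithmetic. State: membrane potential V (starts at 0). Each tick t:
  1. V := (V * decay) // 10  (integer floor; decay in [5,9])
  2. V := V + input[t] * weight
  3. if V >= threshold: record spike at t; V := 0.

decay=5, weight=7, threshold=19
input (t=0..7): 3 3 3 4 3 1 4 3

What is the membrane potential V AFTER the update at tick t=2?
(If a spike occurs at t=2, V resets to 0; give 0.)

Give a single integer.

t=0: input=3 -> V=0 FIRE
t=1: input=3 -> V=0 FIRE
t=2: input=3 -> V=0 FIRE
t=3: input=4 -> V=0 FIRE
t=4: input=3 -> V=0 FIRE
t=5: input=1 -> V=7
t=6: input=4 -> V=0 FIRE
t=7: input=3 -> V=0 FIRE

Answer: 0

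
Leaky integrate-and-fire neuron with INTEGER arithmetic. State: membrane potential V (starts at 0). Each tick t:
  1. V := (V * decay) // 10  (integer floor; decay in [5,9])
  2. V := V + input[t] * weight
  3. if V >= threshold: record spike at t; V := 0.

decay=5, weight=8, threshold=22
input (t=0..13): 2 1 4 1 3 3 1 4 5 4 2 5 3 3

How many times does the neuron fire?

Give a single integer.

Answer: 9

Derivation:
t=0: input=2 -> V=16
t=1: input=1 -> V=16
t=2: input=4 -> V=0 FIRE
t=3: input=1 -> V=8
t=4: input=3 -> V=0 FIRE
t=5: input=3 -> V=0 FIRE
t=6: input=1 -> V=8
t=7: input=4 -> V=0 FIRE
t=8: input=5 -> V=0 FIRE
t=9: input=4 -> V=0 FIRE
t=10: input=2 -> V=16
t=11: input=5 -> V=0 FIRE
t=12: input=3 -> V=0 FIRE
t=13: input=3 -> V=0 FIRE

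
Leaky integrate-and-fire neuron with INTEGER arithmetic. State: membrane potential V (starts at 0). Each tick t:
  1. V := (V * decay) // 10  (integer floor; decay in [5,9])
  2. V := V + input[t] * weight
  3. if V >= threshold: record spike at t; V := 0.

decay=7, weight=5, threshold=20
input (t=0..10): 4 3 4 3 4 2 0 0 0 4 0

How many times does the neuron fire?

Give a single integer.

Answer: 4

Derivation:
t=0: input=4 -> V=0 FIRE
t=1: input=3 -> V=15
t=2: input=4 -> V=0 FIRE
t=3: input=3 -> V=15
t=4: input=4 -> V=0 FIRE
t=5: input=2 -> V=10
t=6: input=0 -> V=7
t=7: input=0 -> V=4
t=8: input=0 -> V=2
t=9: input=4 -> V=0 FIRE
t=10: input=0 -> V=0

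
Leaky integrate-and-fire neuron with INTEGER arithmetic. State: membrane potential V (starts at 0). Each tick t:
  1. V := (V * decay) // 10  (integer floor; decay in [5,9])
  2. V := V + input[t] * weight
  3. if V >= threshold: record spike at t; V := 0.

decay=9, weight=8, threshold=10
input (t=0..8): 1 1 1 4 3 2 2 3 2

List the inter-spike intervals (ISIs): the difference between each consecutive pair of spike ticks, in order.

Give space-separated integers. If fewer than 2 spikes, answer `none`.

t=0: input=1 -> V=8
t=1: input=1 -> V=0 FIRE
t=2: input=1 -> V=8
t=3: input=4 -> V=0 FIRE
t=4: input=3 -> V=0 FIRE
t=5: input=2 -> V=0 FIRE
t=6: input=2 -> V=0 FIRE
t=7: input=3 -> V=0 FIRE
t=8: input=2 -> V=0 FIRE

Answer: 2 1 1 1 1 1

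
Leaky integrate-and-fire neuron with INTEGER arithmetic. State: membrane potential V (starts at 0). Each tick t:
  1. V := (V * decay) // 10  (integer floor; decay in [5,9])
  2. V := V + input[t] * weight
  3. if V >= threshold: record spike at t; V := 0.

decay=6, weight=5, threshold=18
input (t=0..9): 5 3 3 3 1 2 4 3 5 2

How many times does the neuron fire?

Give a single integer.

Answer: 5

Derivation:
t=0: input=5 -> V=0 FIRE
t=1: input=3 -> V=15
t=2: input=3 -> V=0 FIRE
t=3: input=3 -> V=15
t=4: input=1 -> V=14
t=5: input=2 -> V=0 FIRE
t=6: input=4 -> V=0 FIRE
t=7: input=3 -> V=15
t=8: input=5 -> V=0 FIRE
t=9: input=2 -> V=10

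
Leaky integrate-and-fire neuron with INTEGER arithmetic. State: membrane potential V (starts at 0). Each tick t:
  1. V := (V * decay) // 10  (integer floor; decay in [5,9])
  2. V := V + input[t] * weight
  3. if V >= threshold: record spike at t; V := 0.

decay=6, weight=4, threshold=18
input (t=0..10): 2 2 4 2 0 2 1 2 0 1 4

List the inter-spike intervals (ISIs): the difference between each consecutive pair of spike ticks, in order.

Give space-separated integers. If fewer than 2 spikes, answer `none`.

Answer: 8

Derivation:
t=0: input=2 -> V=8
t=1: input=2 -> V=12
t=2: input=4 -> V=0 FIRE
t=3: input=2 -> V=8
t=4: input=0 -> V=4
t=5: input=2 -> V=10
t=6: input=1 -> V=10
t=7: input=2 -> V=14
t=8: input=0 -> V=8
t=9: input=1 -> V=8
t=10: input=4 -> V=0 FIRE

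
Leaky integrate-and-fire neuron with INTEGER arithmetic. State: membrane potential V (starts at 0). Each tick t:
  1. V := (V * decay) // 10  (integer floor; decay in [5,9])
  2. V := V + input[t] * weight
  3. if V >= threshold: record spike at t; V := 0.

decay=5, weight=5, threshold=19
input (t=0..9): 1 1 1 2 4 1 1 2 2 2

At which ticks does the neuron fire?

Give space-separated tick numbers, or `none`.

Answer: 4

Derivation:
t=0: input=1 -> V=5
t=1: input=1 -> V=7
t=2: input=1 -> V=8
t=3: input=2 -> V=14
t=4: input=4 -> V=0 FIRE
t=5: input=1 -> V=5
t=6: input=1 -> V=7
t=7: input=2 -> V=13
t=8: input=2 -> V=16
t=9: input=2 -> V=18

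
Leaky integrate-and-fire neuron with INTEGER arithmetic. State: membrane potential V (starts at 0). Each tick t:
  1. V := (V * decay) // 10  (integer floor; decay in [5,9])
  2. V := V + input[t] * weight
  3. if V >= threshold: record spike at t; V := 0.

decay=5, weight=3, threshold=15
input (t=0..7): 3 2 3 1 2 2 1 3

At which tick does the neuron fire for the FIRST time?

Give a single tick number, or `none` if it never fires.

t=0: input=3 -> V=9
t=1: input=2 -> V=10
t=2: input=3 -> V=14
t=3: input=1 -> V=10
t=4: input=2 -> V=11
t=5: input=2 -> V=11
t=6: input=1 -> V=8
t=7: input=3 -> V=13

Answer: none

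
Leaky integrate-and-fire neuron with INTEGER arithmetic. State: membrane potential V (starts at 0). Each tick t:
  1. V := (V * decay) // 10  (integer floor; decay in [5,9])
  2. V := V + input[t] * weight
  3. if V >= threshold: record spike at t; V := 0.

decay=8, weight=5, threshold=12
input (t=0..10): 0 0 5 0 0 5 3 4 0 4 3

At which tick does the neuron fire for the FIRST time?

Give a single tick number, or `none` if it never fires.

Answer: 2

Derivation:
t=0: input=0 -> V=0
t=1: input=0 -> V=0
t=2: input=5 -> V=0 FIRE
t=3: input=0 -> V=0
t=4: input=0 -> V=0
t=5: input=5 -> V=0 FIRE
t=6: input=3 -> V=0 FIRE
t=7: input=4 -> V=0 FIRE
t=8: input=0 -> V=0
t=9: input=4 -> V=0 FIRE
t=10: input=3 -> V=0 FIRE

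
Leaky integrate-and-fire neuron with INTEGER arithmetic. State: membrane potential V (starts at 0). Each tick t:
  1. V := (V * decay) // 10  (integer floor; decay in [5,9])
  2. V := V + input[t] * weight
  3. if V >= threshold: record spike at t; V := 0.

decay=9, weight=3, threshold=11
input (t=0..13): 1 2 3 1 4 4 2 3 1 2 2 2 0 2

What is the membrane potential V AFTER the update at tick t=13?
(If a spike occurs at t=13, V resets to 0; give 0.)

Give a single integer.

t=0: input=1 -> V=3
t=1: input=2 -> V=8
t=2: input=3 -> V=0 FIRE
t=3: input=1 -> V=3
t=4: input=4 -> V=0 FIRE
t=5: input=4 -> V=0 FIRE
t=6: input=2 -> V=6
t=7: input=3 -> V=0 FIRE
t=8: input=1 -> V=3
t=9: input=2 -> V=8
t=10: input=2 -> V=0 FIRE
t=11: input=2 -> V=6
t=12: input=0 -> V=5
t=13: input=2 -> V=10

Answer: 10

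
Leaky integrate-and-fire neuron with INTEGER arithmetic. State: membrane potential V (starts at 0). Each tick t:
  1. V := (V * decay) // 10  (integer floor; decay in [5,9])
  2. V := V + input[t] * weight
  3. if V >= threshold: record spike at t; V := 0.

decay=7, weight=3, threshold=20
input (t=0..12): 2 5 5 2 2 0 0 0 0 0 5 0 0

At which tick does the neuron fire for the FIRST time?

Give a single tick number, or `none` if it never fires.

Answer: 2

Derivation:
t=0: input=2 -> V=6
t=1: input=5 -> V=19
t=2: input=5 -> V=0 FIRE
t=3: input=2 -> V=6
t=4: input=2 -> V=10
t=5: input=0 -> V=7
t=6: input=0 -> V=4
t=7: input=0 -> V=2
t=8: input=0 -> V=1
t=9: input=0 -> V=0
t=10: input=5 -> V=15
t=11: input=0 -> V=10
t=12: input=0 -> V=7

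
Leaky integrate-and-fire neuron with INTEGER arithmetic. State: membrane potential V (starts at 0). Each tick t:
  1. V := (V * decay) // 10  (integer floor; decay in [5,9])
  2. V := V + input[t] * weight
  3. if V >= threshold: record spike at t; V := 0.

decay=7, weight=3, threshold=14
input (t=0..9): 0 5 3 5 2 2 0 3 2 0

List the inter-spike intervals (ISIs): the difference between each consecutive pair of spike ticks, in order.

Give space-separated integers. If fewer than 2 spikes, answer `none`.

t=0: input=0 -> V=0
t=1: input=5 -> V=0 FIRE
t=2: input=3 -> V=9
t=3: input=5 -> V=0 FIRE
t=4: input=2 -> V=6
t=5: input=2 -> V=10
t=6: input=0 -> V=7
t=7: input=3 -> V=13
t=8: input=2 -> V=0 FIRE
t=9: input=0 -> V=0

Answer: 2 5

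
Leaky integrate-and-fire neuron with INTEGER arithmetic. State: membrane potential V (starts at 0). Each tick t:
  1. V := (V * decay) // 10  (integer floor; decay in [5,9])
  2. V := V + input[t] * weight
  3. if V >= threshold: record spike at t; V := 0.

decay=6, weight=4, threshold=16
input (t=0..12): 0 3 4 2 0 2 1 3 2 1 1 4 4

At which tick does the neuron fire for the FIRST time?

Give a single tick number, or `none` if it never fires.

Answer: 2

Derivation:
t=0: input=0 -> V=0
t=1: input=3 -> V=12
t=2: input=4 -> V=0 FIRE
t=3: input=2 -> V=8
t=4: input=0 -> V=4
t=5: input=2 -> V=10
t=6: input=1 -> V=10
t=7: input=3 -> V=0 FIRE
t=8: input=2 -> V=8
t=9: input=1 -> V=8
t=10: input=1 -> V=8
t=11: input=4 -> V=0 FIRE
t=12: input=4 -> V=0 FIRE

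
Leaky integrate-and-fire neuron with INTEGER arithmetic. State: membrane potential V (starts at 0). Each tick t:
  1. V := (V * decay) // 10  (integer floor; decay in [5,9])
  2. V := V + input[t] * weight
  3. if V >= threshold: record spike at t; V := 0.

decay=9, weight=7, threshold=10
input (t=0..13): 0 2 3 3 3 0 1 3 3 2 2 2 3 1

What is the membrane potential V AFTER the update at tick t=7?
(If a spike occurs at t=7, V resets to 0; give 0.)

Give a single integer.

Answer: 0

Derivation:
t=0: input=0 -> V=0
t=1: input=2 -> V=0 FIRE
t=2: input=3 -> V=0 FIRE
t=3: input=3 -> V=0 FIRE
t=4: input=3 -> V=0 FIRE
t=5: input=0 -> V=0
t=6: input=1 -> V=7
t=7: input=3 -> V=0 FIRE
t=8: input=3 -> V=0 FIRE
t=9: input=2 -> V=0 FIRE
t=10: input=2 -> V=0 FIRE
t=11: input=2 -> V=0 FIRE
t=12: input=3 -> V=0 FIRE
t=13: input=1 -> V=7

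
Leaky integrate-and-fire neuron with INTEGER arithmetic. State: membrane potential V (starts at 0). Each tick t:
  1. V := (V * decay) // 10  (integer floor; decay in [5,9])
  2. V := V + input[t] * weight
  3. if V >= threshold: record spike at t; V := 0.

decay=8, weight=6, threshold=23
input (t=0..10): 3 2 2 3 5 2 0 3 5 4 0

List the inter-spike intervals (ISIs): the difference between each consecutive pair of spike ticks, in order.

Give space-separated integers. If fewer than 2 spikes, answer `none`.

t=0: input=3 -> V=18
t=1: input=2 -> V=0 FIRE
t=2: input=2 -> V=12
t=3: input=3 -> V=0 FIRE
t=4: input=5 -> V=0 FIRE
t=5: input=2 -> V=12
t=6: input=0 -> V=9
t=7: input=3 -> V=0 FIRE
t=8: input=5 -> V=0 FIRE
t=9: input=4 -> V=0 FIRE
t=10: input=0 -> V=0

Answer: 2 1 3 1 1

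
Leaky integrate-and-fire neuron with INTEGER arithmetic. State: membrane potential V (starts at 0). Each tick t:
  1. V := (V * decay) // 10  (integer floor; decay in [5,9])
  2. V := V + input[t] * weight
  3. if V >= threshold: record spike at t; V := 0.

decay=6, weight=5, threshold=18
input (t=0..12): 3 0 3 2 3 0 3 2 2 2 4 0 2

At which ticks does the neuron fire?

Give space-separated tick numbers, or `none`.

Answer: 2 4 7 10

Derivation:
t=0: input=3 -> V=15
t=1: input=0 -> V=9
t=2: input=3 -> V=0 FIRE
t=3: input=2 -> V=10
t=4: input=3 -> V=0 FIRE
t=5: input=0 -> V=0
t=6: input=3 -> V=15
t=7: input=2 -> V=0 FIRE
t=8: input=2 -> V=10
t=9: input=2 -> V=16
t=10: input=4 -> V=0 FIRE
t=11: input=0 -> V=0
t=12: input=2 -> V=10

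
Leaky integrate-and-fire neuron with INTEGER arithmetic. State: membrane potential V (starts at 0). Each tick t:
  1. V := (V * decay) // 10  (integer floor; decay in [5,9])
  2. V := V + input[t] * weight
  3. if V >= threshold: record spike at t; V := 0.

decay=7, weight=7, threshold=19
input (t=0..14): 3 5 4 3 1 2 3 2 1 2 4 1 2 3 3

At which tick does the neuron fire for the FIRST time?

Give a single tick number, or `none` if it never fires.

Answer: 0

Derivation:
t=0: input=3 -> V=0 FIRE
t=1: input=5 -> V=0 FIRE
t=2: input=4 -> V=0 FIRE
t=3: input=3 -> V=0 FIRE
t=4: input=1 -> V=7
t=5: input=2 -> V=18
t=6: input=3 -> V=0 FIRE
t=7: input=2 -> V=14
t=8: input=1 -> V=16
t=9: input=2 -> V=0 FIRE
t=10: input=4 -> V=0 FIRE
t=11: input=1 -> V=7
t=12: input=2 -> V=18
t=13: input=3 -> V=0 FIRE
t=14: input=3 -> V=0 FIRE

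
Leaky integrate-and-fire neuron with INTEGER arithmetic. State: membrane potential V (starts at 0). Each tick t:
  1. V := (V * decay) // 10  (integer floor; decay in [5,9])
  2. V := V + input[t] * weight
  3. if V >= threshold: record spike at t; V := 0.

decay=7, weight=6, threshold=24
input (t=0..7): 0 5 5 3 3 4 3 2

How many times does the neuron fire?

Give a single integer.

t=0: input=0 -> V=0
t=1: input=5 -> V=0 FIRE
t=2: input=5 -> V=0 FIRE
t=3: input=3 -> V=18
t=4: input=3 -> V=0 FIRE
t=5: input=4 -> V=0 FIRE
t=6: input=3 -> V=18
t=7: input=2 -> V=0 FIRE

Answer: 5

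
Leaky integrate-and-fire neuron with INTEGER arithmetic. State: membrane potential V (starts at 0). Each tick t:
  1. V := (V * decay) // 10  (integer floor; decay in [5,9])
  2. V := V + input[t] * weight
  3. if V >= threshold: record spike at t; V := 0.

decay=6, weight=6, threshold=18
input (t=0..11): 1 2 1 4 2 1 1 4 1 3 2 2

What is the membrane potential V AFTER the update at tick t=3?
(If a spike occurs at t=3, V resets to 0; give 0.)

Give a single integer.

t=0: input=1 -> V=6
t=1: input=2 -> V=15
t=2: input=1 -> V=15
t=3: input=4 -> V=0 FIRE
t=4: input=2 -> V=12
t=5: input=1 -> V=13
t=6: input=1 -> V=13
t=7: input=4 -> V=0 FIRE
t=8: input=1 -> V=6
t=9: input=3 -> V=0 FIRE
t=10: input=2 -> V=12
t=11: input=2 -> V=0 FIRE

Answer: 0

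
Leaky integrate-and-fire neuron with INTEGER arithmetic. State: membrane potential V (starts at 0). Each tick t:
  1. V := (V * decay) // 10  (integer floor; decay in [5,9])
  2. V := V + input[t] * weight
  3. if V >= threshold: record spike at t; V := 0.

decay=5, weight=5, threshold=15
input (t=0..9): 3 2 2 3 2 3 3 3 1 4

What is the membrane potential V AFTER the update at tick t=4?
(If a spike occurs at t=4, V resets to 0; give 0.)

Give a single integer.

t=0: input=3 -> V=0 FIRE
t=1: input=2 -> V=10
t=2: input=2 -> V=0 FIRE
t=3: input=3 -> V=0 FIRE
t=4: input=2 -> V=10
t=5: input=3 -> V=0 FIRE
t=6: input=3 -> V=0 FIRE
t=7: input=3 -> V=0 FIRE
t=8: input=1 -> V=5
t=9: input=4 -> V=0 FIRE

Answer: 10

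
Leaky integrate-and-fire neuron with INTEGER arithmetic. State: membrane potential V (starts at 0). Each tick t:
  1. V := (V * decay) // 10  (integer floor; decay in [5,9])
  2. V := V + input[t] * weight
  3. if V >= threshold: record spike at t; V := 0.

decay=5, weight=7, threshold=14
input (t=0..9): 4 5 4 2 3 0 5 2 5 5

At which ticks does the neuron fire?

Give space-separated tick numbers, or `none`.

t=0: input=4 -> V=0 FIRE
t=1: input=5 -> V=0 FIRE
t=2: input=4 -> V=0 FIRE
t=3: input=2 -> V=0 FIRE
t=4: input=3 -> V=0 FIRE
t=5: input=0 -> V=0
t=6: input=5 -> V=0 FIRE
t=7: input=2 -> V=0 FIRE
t=8: input=5 -> V=0 FIRE
t=9: input=5 -> V=0 FIRE

Answer: 0 1 2 3 4 6 7 8 9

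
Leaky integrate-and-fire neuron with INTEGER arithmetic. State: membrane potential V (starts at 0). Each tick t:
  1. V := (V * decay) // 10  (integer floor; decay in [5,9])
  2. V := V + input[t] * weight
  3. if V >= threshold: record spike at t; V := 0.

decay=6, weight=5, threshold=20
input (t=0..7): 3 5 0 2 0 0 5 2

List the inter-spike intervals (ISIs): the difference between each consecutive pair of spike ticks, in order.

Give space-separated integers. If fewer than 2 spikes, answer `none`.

Answer: 5

Derivation:
t=0: input=3 -> V=15
t=1: input=5 -> V=0 FIRE
t=2: input=0 -> V=0
t=3: input=2 -> V=10
t=4: input=0 -> V=6
t=5: input=0 -> V=3
t=6: input=5 -> V=0 FIRE
t=7: input=2 -> V=10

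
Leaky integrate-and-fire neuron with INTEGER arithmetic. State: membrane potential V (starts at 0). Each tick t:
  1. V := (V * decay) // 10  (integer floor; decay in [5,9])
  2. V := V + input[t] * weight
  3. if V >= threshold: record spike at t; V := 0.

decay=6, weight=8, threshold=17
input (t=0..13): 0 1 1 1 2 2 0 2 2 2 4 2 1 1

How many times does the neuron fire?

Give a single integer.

Answer: 5

Derivation:
t=0: input=0 -> V=0
t=1: input=1 -> V=8
t=2: input=1 -> V=12
t=3: input=1 -> V=15
t=4: input=2 -> V=0 FIRE
t=5: input=2 -> V=16
t=6: input=0 -> V=9
t=7: input=2 -> V=0 FIRE
t=8: input=2 -> V=16
t=9: input=2 -> V=0 FIRE
t=10: input=4 -> V=0 FIRE
t=11: input=2 -> V=16
t=12: input=1 -> V=0 FIRE
t=13: input=1 -> V=8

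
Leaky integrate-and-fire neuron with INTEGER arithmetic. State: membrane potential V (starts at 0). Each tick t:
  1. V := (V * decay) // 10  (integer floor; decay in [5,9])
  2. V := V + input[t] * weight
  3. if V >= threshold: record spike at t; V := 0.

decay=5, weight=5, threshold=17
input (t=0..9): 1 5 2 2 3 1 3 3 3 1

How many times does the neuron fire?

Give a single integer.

Answer: 4

Derivation:
t=0: input=1 -> V=5
t=1: input=5 -> V=0 FIRE
t=2: input=2 -> V=10
t=3: input=2 -> V=15
t=4: input=3 -> V=0 FIRE
t=5: input=1 -> V=5
t=6: input=3 -> V=0 FIRE
t=7: input=3 -> V=15
t=8: input=3 -> V=0 FIRE
t=9: input=1 -> V=5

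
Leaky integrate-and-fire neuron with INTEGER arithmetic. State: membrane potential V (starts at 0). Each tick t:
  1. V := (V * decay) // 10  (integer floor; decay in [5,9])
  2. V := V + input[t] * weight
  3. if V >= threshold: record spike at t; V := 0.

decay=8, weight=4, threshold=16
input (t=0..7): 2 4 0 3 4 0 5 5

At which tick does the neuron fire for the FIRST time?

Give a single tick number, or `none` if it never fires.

Answer: 1

Derivation:
t=0: input=2 -> V=8
t=1: input=4 -> V=0 FIRE
t=2: input=0 -> V=0
t=3: input=3 -> V=12
t=4: input=4 -> V=0 FIRE
t=5: input=0 -> V=0
t=6: input=5 -> V=0 FIRE
t=7: input=5 -> V=0 FIRE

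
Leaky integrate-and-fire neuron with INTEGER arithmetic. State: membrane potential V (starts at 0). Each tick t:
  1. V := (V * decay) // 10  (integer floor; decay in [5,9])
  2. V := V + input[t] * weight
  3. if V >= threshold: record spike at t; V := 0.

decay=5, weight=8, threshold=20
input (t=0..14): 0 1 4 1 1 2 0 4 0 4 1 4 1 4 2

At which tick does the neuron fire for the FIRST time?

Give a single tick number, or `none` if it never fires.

Answer: 2

Derivation:
t=0: input=0 -> V=0
t=1: input=1 -> V=8
t=2: input=4 -> V=0 FIRE
t=3: input=1 -> V=8
t=4: input=1 -> V=12
t=5: input=2 -> V=0 FIRE
t=6: input=0 -> V=0
t=7: input=4 -> V=0 FIRE
t=8: input=0 -> V=0
t=9: input=4 -> V=0 FIRE
t=10: input=1 -> V=8
t=11: input=4 -> V=0 FIRE
t=12: input=1 -> V=8
t=13: input=4 -> V=0 FIRE
t=14: input=2 -> V=16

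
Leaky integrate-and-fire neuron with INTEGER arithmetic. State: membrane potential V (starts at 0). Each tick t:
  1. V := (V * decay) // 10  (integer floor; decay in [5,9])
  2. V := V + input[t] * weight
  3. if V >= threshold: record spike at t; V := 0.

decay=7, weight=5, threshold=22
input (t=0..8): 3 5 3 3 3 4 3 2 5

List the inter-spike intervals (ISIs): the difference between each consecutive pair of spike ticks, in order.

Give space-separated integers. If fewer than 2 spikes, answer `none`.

t=0: input=3 -> V=15
t=1: input=5 -> V=0 FIRE
t=2: input=3 -> V=15
t=3: input=3 -> V=0 FIRE
t=4: input=3 -> V=15
t=5: input=4 -> V=0 FIRE
t=6: input=3 -> V=15
t=7: input=2 -> V=20
t=8: input=5 -> V=0 FIRE

Answer: 2 2 3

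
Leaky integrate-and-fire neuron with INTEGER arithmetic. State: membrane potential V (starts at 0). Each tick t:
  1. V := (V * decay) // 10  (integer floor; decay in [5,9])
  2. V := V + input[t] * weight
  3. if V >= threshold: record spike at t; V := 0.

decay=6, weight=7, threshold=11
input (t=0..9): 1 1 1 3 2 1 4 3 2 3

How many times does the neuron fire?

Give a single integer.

Answer: 7

Derivation:
t=0: input=1 -> V=7
t=1: input=1 -> V=0 FIRE
t=2: input=1 -> V=7
t=3: input=3 -> V=0 FIRE
t=4: input=2 -> V=0 FIRE
t=5: input=1 -> V=7
t=6: input=4 -> V=0 FIRE
t=7: input=3 -> V=0 FIRE
t=8: input=2 -> V=0 FIRE
t=9: input=3 -> V=0 FIRE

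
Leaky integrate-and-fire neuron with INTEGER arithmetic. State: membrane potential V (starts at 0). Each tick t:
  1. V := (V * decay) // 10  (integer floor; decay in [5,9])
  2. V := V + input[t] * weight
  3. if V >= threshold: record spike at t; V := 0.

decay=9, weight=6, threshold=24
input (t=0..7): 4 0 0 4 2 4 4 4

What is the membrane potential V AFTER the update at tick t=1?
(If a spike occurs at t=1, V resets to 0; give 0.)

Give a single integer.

Answer: 0

Derivation:
t=0: input=4 -> V=0 FIRE
t=1: input=0 -> V=0
t=2: input=0 -> V=0
t=3: input=4 -> V=0 FIRE
t=4: input=2 -> V=12
t=5: input=4 -> V=0 FIRE
t=6: input=4 -> V=0 FIRE
t=7: input=4 -> V=0 FIRE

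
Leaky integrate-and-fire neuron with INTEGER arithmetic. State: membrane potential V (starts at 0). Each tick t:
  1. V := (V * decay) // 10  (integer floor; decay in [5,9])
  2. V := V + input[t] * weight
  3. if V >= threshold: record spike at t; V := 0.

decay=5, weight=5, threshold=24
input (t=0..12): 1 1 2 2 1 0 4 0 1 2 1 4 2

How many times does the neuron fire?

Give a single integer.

t=0: input=1 -> V=5
t=1: input=1 -> V=7
t=2: input=2 -> V=13
t=3: input=2 -> V=16
t=4: input=1 -> V=13
t=5: input=0 -> V=6
t=6: input=4 -> V=23
t=7: input=0 -> V=11
t=8: input=1 -> V=10
t=9: input=2 -> V=15
t=10: input=1 -> V=12
t=11: input=4 -> V=0 FIRE
t=12: input=2 -> V=10

Answer: 1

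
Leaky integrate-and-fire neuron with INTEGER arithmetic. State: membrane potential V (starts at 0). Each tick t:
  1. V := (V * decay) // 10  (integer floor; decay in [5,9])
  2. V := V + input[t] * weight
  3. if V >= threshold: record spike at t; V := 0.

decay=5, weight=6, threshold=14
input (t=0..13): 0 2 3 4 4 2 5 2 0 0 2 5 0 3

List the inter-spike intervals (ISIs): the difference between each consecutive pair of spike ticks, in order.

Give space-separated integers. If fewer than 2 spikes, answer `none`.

t=0: input=0 -> V=0
t=1: input=2 -> V=12
t=2: input=3 -> V=0 FIRE
t=3: input=4 -> V=0 FIRE
t=4: input=4 -> V=0 FIRE
t=5: input=2 -> V=12
t=6: input=5 -> V=0 FIRE
t=7: input=2 -> V=12
t=8: input=0 -> V=6
t=9: input=0 -> V=3
t=10: input=2 -> V=13
t=11: input=5 -> V=0 FIRE
t=12: input=0 -> V=0
t=13: input=3 -> V=0 FIRE

Answer: 1 1 2 5 2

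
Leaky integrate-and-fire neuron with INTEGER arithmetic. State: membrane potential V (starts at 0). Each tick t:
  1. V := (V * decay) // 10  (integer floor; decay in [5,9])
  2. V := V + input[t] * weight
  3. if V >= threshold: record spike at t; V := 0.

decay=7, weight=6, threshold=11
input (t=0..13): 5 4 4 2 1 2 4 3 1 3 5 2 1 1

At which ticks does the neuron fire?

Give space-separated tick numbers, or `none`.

t=0: input=5 -> V=0 FIRE
t=1: input=4 -> V=0 FIRE
t=2: input=4 -> V=0 FIRE
t=3: input=2 -> V=0 FIRE
t=4: input=1 -> V=6
t=5: input=2 -> V=0 FIRE
t=6: input=4 -> V=0 FIRE
t=7: input=3 -> V=0 FIRE
t=8: input=1 -> V=6
t=9: input=3 -> V=0 FIRE
t=10: input=5 -> V=0 FIRE
t=11: input=2 -> V=0 FIRE
t=12: input=1 -> V=6
t=13: input=1 -> V=10

Answer: 0 1 2 3 5 6 7 9 10 11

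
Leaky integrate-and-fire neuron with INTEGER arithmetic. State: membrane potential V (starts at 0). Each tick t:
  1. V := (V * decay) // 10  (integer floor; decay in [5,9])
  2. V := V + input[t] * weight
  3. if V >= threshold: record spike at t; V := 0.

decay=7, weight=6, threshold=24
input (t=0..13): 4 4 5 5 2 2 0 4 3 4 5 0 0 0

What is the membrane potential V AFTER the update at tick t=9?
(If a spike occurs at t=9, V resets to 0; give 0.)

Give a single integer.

t=0: input=4 -> V=0 FIRE
t=1: input=4 -> V=0 FIRE
t=2: input=5 -> V=0 FIRE
t=3: input=5 -> V=0 FIRE
t=4: input=2 -> V=12
t=5: input=2 -> V=20
t=6: input=0 -> V=14
t=7: input=4 -> V=0 FIRE
t=8: input=3 -> V=18
t=9: input=4 -> V=0 FIRE
t=10: input=5 -> V=0 FIRE
t=11: input=0 -> V=0
t=12: input=0 -> V=0
t=13: input=0 -> V=0

Answer: 0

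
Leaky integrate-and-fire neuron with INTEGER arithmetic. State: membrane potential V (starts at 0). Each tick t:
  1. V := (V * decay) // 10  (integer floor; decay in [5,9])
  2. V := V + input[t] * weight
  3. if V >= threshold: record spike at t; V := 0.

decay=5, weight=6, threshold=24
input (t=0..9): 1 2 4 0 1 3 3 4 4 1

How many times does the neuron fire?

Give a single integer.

t=0: input=1 -> V=6
t=1: input=2 -> V=15
t=2: input=4 -> V=0 FIRE
t=3: input=0 -> V=0
t=4: input=1 -> V=6
t=5: input=3 -> V=21
t=6: input=3 -> V=0 FIRE
t=7: input=4 -> V=0 FIRE
t=8: input=4 -> V=0 FIRE
t=9: input=1 -> V=6

Answer: 4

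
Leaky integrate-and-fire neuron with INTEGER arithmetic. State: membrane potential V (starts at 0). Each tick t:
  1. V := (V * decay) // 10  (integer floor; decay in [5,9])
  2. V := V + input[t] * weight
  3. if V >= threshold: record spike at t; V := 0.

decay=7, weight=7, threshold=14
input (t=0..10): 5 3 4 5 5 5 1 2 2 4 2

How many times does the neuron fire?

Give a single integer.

t=0: input=5 -> V=0 FIRE
t=1: input=3 -> V=0 FIRE
t=2: input=4 -> V=0 FIRE
t=3: input=5 -> V=0 FIRE
t=4: input=5 -> V=0 FIRE
t=5: input=5 -> V=0 FIRE
t=6: input=1 -> V=7
t=7: input=2 -> V=0 FIRE
t=8: input=2 -> V=0 FIRE
t=9: input=4 -> V=0 FIRE
t=10: input=2 -> V=0 FIRE

Answer: 10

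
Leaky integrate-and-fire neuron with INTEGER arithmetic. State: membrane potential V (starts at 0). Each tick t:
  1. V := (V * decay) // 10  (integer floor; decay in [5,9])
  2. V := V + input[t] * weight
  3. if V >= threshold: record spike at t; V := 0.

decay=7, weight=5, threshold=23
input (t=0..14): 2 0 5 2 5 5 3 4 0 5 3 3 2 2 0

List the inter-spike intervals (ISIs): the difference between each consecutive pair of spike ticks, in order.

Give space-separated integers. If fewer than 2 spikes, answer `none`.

t=0: input=2 -> V=10
t=1: input=0 -> V=7
t=2: input=5 -> V=0 FIRE
t=3: input=2 -> V=10
t=4: input=5 -> V=0 FIRE
t=5: input=5 -> V=0 FIRE
t=6: input=3 -> V=15
t=7: input=4 -> V=0 FIRE
t=8: input=0 -> V=0
t=9: input=5 -> V=0 FIRE
t=10: input=3 -> V=15
t=11: input=3 -> V=0 FIRE
t=12: input=2 -> V=10
t=13: input=2 -> V=17
t=14: input=0 -> V=11

Answer: 2 1 2 2 2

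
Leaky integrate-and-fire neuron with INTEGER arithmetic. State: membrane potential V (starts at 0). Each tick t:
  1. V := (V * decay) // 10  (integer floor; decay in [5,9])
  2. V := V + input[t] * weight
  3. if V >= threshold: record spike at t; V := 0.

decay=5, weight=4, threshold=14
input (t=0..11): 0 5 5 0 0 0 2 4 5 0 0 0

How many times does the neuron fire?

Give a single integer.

t=0: input=0 -> V=0
t=1: input=5 -> V=0 FIRE
t=2: input=5 -> V=0 FIRE
t=3: input=0 -> V=0
t=4: input=0 -> V=0
t=5: input=0 -> V=0
t=6: input=2 -> V=8
t=7: input=4 -> V=0 FIRE
t=8: input=5 -> V=0 FIRE
t=9: input=0 -> V=0
t=10: input=0 -> V=0
t=11: input=0 -> V=0

Answer: 4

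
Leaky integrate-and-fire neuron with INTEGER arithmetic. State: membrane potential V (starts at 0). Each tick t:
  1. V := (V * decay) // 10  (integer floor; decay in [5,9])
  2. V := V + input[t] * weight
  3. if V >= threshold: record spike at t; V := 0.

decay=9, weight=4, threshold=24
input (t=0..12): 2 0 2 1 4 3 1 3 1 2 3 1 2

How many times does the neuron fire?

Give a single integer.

Answer: 3

Derivation:
t=0: input=2 -> V=8
t=1: input=0 -> V=7
t=2: input=2 -> V=14
t=3: input=1 -> V=16
t=4: input=4 -> V=0 FIRE
t=5: input=3 -> V=12
t=6: input=1 -> V=14
t=7: input=3 -> V=0 FIRE
t=8: input=1 -> V=4
t=9: input=2 -> V=11
t=10: input=3 -> V=21
t=11: input=1 -> V=22
t=12: input=2 -> V=0 FIRE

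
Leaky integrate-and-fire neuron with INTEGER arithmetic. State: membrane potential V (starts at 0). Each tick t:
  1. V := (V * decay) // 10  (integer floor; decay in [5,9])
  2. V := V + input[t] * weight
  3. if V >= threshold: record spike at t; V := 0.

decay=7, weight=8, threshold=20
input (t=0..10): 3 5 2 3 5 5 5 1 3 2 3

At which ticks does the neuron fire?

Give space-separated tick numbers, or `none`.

t=0: input=3 -> V=0 FIRE
t=1: input=5 -> V=0 FIRE
t=2: input=2 -> V=16
t=3: input=3 -> V=0 FIRE
t=4: input=5 -> V=0 FIRE
t=5: input=5 -> V=0 FIRE
t=6: input=5 -> V=0 FIRE
t=7: input=1 -> V=8
t=8: input=3 -> V=0 FIRE
t=9: input=2 -> V=16
t=10: input=3 -> V=0 FIRE

Answer: 0 1 3 4 5 6 8 10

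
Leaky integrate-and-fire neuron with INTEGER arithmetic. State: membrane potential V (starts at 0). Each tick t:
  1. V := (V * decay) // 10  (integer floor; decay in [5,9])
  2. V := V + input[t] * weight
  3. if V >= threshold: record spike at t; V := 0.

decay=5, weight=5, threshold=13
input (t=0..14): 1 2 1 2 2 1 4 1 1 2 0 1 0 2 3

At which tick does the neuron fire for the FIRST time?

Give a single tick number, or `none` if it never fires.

t=0: input=1 -> V=5
t=1: input=2 -> V=12
t=2: input=1 -> V=11
t=3: input=2 -> V=0 FIRE
t=4: input=2 -> V=10
t=5: input=1 -> V=10
t=6: input=4 -> V=0 FIRE
t=7: input=1 -> V=5
t=8: input=1 -> V=7
t=9: input=2 -> V=0 FIRE
t=10: input=0 -> V=0
t=11: input=1 -> V=5
t=12: input=0 -> V=2
t=13: input=2 -> V=11
t=14: input=3 -> V=0 FIRE

Answer: 3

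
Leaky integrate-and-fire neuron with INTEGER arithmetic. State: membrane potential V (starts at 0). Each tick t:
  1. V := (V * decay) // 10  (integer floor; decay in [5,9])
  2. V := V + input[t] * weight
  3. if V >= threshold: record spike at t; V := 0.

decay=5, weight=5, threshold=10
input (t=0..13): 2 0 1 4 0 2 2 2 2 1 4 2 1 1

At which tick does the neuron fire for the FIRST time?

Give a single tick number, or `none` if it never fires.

Answer: 0

Derivation:
t=0: input=2 -> V=0 FIRE
t=1: input=0 -> V=0
t=2: input=1 -> V=5
t=3: input=4 -> V=0 FIRE
t=4: input=0 -> V=0
t=5: input=2 -> V=0 FIRE
t=6: input=2 -> V=0 FIRE
t=7: input=2 -> V=0 FIRE
t=8: input=2 -> V=0 FIRE
t=9: input=1 -> V=5
t=10: input=4 -> V=0 FIRE
t=11: input=2 -> V=0 FIRE
t=12: input=1 -> V=5
t=13: input=1 -> V=7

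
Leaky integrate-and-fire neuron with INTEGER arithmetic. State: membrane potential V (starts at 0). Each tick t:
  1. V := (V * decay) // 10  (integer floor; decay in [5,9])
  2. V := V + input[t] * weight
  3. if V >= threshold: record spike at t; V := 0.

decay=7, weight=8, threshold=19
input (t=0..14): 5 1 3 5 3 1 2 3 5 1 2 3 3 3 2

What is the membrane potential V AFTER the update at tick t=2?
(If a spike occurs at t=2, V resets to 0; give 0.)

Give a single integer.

t=0: input=5 -> V=0 FIRE
t=1: input=1 -> V=8
t=2: input=3 -> V=0 FIRE
t=3: input=5 -> V=0 FIRE
t=4: input=3 -> V=0 FIRE
t=5: input=1 -> V=8
t=6: input=2 -> V=0 FIRE
t=7: input=3 -> V=0 FIRE
t=8: input=5 -> V=0 FIRE
t=9: input=1 -> V=8
t=10: input=2 -> V=0 FIRE
t=11: input=3 -> V=0 FIRE
t=12: input=3 -> V=0 FIRE
t=13: input=3 -> V=0 FIRE
t=14: input=2 -> V=16

Answer: 0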